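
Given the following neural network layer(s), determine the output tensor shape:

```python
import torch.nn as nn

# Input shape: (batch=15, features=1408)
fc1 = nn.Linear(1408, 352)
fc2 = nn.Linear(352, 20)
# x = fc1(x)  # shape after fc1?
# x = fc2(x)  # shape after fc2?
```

Input: (15, 1408) -> after fc1: (15, 352) -> Output: (15, 20)

Answer: (15, 20)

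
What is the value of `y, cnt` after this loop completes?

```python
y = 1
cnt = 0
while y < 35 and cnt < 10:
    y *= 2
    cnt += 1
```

Double until >= 35 or 10 iterations
`y, cnt` takes the values: (1, 0) → (2, 0) → (2, 1) → (4, 1) → (4, 2) → (8, 2) → (8, 3) → (16, 3) → (16, 4) → (32, 4) → (32, 5) → (64, 5) → (64, 6)

Answer: 64, 6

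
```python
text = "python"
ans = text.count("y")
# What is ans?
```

Trace:
`text = "python"` → text = 'python'
`ans = text.count("y")` → ans = 1
So ans = 1

Answer: 1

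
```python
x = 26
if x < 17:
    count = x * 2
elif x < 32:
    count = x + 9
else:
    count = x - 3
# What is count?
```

Trace:
`x = 26` → x = 26
`if x < 17: ...` → x < 17 is False, x < 32 is True → count = 35
So count = 35

Answer: 35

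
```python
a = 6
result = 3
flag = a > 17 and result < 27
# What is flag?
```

Trace:
`a = 6` → a = 6
`result = 3` → result = 3
`flag = a > 17 and result < 27` → flag = False
So flag = False

Answer: False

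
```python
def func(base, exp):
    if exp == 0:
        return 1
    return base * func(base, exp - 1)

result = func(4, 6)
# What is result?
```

func(4, 6) = 4 * 4 * 4 * 4 * 4 * 4 = 4096

Answer: 4096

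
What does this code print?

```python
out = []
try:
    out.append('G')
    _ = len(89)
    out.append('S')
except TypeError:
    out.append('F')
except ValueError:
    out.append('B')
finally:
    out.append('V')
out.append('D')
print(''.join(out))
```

Execution trace: 'G' (try body) → 'F' (except TypeError) → 'V' (finally) → 'D' (after the try/except). Output: GFVD

Answer: GFVD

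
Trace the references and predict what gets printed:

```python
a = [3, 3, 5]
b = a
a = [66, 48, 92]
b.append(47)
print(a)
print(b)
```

Key concept: rebinding vs mutation: a is rebound to a new list, b still points at the original.
Step by step:
`a = [3, 3, 5]` → a = [3, 3, 5]
`b = a` → b = [3, 3, 5] (same object as a)
`a = [66, 48, 92]` → a = [66, 48, 92]
`b.append(47)` → b = [3, 3, 5, 47]
`print(a)` → prints [66, 48, 92]
`print(b)` → prints [3, 3, 5, 47]

Answer:
[66, 48, 92]
[3, 3, 5, 47]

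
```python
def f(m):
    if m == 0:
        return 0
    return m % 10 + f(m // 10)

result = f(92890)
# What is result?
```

Sum of digits of 92890: 0 + 9 + 8 + 2 + 9 = 28

Answer: 28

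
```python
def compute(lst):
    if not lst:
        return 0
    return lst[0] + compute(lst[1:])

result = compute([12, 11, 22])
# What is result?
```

12 + 11 + 22 + 0 = 45

Answer: 45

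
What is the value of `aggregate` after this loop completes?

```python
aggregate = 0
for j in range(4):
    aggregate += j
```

Sum of 0 to 3 = 6
`aggregate` takes the values: 0 → 1 → 3 → 6

Answer: 6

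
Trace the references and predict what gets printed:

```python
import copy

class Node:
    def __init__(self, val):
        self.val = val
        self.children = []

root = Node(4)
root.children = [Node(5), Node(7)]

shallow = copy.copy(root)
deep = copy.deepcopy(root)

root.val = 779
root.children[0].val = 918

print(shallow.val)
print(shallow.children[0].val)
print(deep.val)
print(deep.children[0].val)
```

Key concept: deep copy with custom objects.
Step by step:
`root = Node(4)` → root = Node(val=4, children=[])
`root.children = [Node(5), Node(7)]` → root = Node(val=4, children=[Node(val=5, children=[]), Node(val=7, children=[])])
`shallow = copy.copy(root)` → shallow = Node(val=4, children=[Node(val=5, children=[]), Node(val=7, children=[])])
`deep = copy.deepcopy(root)` → deep = Node(val=4, children=[Node(val=5, children=[]), Node(val=7, children=[])])
`root.val = 779` → root = Node(val=779, children=[Node(val=5, children=[]), Node(val=7, children=[])])
`root.children[0].val = 918` → root = Node(val=779, children=[Node(val=918, children=[]), Node(val=7, children=[])]); shallow = Node(val=4, children=[Node(val=918, children=[]), Node(val=7, children=[])])
`print(shallow.val)` → prints 4
`print(shallow.children[0].val)` → prints 918
`print(deep.val)` → prints 4
`print(deep.children[0].val)` → prints 5

Answer:
4
918
4
5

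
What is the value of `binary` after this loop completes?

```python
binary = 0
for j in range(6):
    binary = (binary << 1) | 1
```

Build 6 consecutive 1-bits: 0b111111
`binary` takes the values: 0 → 1 → 3 → 7 → 15 → 31 → 63

Answer: 63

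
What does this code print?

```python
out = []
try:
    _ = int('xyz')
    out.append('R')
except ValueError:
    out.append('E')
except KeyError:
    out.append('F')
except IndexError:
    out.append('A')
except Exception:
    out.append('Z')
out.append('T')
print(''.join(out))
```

Execution trace: 'E' (except ValueError) → 'T' (after the try/except). Output: ET

Answer: ET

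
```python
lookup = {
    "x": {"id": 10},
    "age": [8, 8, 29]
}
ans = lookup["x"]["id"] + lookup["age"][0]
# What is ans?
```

Trace:
`lookup = { ...` → lookup = {'x': {'id': 10}, 'age': [8, 8, 29]}
`ans = lookup["x"]["id"] + lookup["age"][0]` → ans = 18
So ans = 18

Answer: 18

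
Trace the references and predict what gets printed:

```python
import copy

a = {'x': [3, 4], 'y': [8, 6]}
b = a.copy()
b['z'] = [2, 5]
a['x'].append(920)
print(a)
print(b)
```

Key concept: shallow copy of dict with mutable values.
Step by step:
`a = {'x': [3, 4], 'y': [8, 6]}` → a = {'x': [3, 4], 'y': [8, 6]}
`b = a.copy()` → b = {'x': [3, 4], 'y': [8, 6]}
`b['z'] = [2, 5]` → b = {'x': [3, 4], 'y': [8, 6], 'z': [2, 5]}
`a['x'].append(920)` → a = {'x': [3, 4, 920], 'y': [8, 6]}; b = {'x': [3, 4, 920], 'y': [8, 6], 'z': [2, 5]}
`print(a)` → prints {'x': [3, 4, 920], 'y': [8, 6]}
`print(b)` → prints {'x': [3, 4, 920], 'y': [8, 6], 'z': [2, 5]}

Answer:
{'x': [3, 4, 920], 'y': [8, 6]}
{'x': [3, 4, 920], 'y': [8, 6], 'z': [2, 5]}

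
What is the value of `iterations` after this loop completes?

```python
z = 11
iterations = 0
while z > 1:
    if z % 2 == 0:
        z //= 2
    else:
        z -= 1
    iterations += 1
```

Steps to reduce 11 to 1
`iterations` takes the values: 0 → 1 → 2 → 3 → 4 → 5

Answer: 5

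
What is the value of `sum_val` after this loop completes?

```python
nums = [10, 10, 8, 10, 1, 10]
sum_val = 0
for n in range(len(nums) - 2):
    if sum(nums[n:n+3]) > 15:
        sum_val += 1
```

Count windows with sum > 15
`sum_val` takes the values: 0 → 1 → 2 → 3 → 4

Answer: 4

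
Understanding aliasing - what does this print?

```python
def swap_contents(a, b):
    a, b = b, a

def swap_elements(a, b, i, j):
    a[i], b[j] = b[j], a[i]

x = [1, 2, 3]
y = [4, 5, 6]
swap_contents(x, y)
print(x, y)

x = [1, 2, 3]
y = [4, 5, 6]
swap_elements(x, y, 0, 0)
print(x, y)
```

Key concept: parameter rebinding vs mutation.
Step by step:
`x = [1, 2, 3]` → x = [1, 2, 3]
`y = [4, 5, 6]` → y = [4, 5, 6]
`swap_contents(x, y)` → no visible change to tracked variables
`print(x, y)` → prints [1, 2, 3] [4, 5, 6]
`x = [1, 2, 3]` → x = [1, 2, 3]
`y = [4, 5, 6]` → y = [4, 5, 6]
`swap_elements(x, y, 0, 0)` → x = [4, 2, 3]; y = [1, 5, 6]
`print(x, y)` → prints [4, 2, 3] [1, 5, 6]

Answer:
[1, 2, 3] [4, 5, 6]
[4, 2, 3] [1, 5, 6]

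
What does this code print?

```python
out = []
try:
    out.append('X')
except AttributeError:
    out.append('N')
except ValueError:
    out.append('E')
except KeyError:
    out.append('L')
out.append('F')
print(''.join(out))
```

Execution trace: 'X' (try body, no exception) → 'F' (after the try/except). Output: XF

Answer: XF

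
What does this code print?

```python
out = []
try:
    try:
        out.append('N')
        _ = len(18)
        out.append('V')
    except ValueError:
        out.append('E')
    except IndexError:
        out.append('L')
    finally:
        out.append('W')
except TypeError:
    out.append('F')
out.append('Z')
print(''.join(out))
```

Execution trace: 'N' (inner try body) → 'W' (inner finally) → 'F' (outer except TypeError) → 'Z' (after the try/except). Output: NWFZ

Answer: NWFZ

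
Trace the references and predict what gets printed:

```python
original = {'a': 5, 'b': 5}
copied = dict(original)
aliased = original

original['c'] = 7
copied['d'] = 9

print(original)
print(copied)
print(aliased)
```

Key concept: dict() creates copy, assignment creates alias.
Step by step:
`original = {'a': 5, 'b': 5}` → original = {'a': 5, 'b': 5}
`copied = dict(original)` → copied = {'a': 5, 'b': 5}
`aliased = original` → aliased = {'a': 5, 'b': 5} (same object as original)
`original['c'] = 7` → original = {'a': 5, 'b': 5, 'c': 7} (same object as aliased); aliased = {'a': 5, 'b': 5, 'c': 7} (same object as original)
`copied['d'] = 9` → copied = {'a': 5, 'b': 5, 'd': 9}
`print(original)` → prints {'a': 5, 'b': 5, 'c': 7}
`print(copied)` → prints {'a': 5, 'b': 5, 'd': 9}
`print(aliased)` → prints {'a': 5, 'b': 5, 'c': 7}

Answer:
{'a': 5, 'b': 5, 'c': 7}
{'a': 5, 'b': 5, 'd': 9}
{'a': 5, 'b': 5, 'c': 7}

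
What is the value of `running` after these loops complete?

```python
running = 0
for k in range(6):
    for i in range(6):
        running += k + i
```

Sum of all k+i for k,i in 6x6
`running` takes the values: 0 → 1 → 3 → 6 → 10 → 15 → 16 → 18 → 21 → 25 → 30 → 36 → 38 → 41 → 45 → 50 → 56 → 63 → 66 → 70 → 75 → 81 → 88 → 96 → 100 → 105 → 111 → 118 → 126 → 135 → 140 → 146 → 153 → 161 → 170 → 180

Answer: 180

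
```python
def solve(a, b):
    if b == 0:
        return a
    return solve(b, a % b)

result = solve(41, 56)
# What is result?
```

solve(41, 56) -> solve(56, 41) -> solve(41, 15) -> solve(15, 11) -> solve(11, 4) -> solve(4, 3) -> solve(3, 1) -> solve(1, 0) -> 1

Answer: 1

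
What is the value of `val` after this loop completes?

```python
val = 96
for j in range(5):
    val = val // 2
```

Halve 5 times: 96 // 2^5 = 3
`val` takes the values: 96 → 48 → 24 → 12 → 6 → 3

Answer: 3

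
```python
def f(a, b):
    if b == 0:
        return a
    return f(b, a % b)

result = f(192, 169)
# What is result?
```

f(192, 169) -> f(169, 23) -> f(23, 8) -> f(8, 7) -> f(7, 1) -> f(1, 0) -> 1

Answer: 1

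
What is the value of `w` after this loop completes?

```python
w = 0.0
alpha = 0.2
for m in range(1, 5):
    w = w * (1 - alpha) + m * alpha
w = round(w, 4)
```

Moving average with lr=0.2
`w` takes the values: 0.0 → 0.2 → 0.56 → 1.048 → 1.6384

Answer: 1.6384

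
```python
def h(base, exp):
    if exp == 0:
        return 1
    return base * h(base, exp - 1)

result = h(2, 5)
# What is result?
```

h(2, 5) = 2 * 2 * 2 * 2 * 2 = 32

Answer: 32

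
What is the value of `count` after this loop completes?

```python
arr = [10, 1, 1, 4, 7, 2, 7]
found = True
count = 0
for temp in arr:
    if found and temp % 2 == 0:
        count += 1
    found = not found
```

Count even values at even positions
`count` takes the values: 0 → 1

Answer: 1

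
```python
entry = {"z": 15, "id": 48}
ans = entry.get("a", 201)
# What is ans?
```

Trace:
`entry = {"z": 15, "id": 48}` → entry = {'z': 15, 'id': 48}
`ans = entry.get("a", 201)` → ans = 201
So ans = 201

Answer: 201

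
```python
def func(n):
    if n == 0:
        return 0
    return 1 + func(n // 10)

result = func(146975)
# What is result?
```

Count of digits of 146975: 6

Answer: 6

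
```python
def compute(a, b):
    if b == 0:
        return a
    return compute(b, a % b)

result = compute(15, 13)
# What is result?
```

compute(15, 13) -> compute(13, 2) -> compute(2, 1) -> compute(1, 0) -> 1

Answer: 1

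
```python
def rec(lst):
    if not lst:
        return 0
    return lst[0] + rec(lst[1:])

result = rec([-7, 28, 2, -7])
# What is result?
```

(-7) + 28 + 2 + (-7) + 0 = 16

Answer: 16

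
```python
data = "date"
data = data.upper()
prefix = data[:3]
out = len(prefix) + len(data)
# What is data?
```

Trace:
`data = "date"` → data = 'date'
`data = data.upper()` → data = 'DATE'
`prefix = data[:3]` → prefix = 'DAT'
`out = len(prefix) + len(data)` → out = 7
So data = 'DATE'

Answer: 'DATE'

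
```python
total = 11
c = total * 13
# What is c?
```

Trace:
`total = 11` → total = 11
`c = total * 13` → c = 143
So c = 143

Answer: 143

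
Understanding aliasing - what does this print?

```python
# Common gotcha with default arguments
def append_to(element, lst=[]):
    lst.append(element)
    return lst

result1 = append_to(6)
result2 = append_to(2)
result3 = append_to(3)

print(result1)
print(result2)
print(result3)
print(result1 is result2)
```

Key concept: mutable default argument gotcha.
Step by step:
`result1 = append_to(6)` → result1 = [6]
`result2 = append_to(2)` → result1 = [6, 2] (same object as result2); result2 = [6, 2] (same object as result1)
`result3 = append_to(3)` → result1 = [6, 2, 3] (same object as result2, result3); result2 = [6, 2, 3] (same object as result1, result3); result3 = [6, 2, 3] (same object as result1, result2)
`print(result1)` → prints [6, 2, 3]
`print(result2)` → prints [6, 2, 3]
`print(result3)` → prints [6, 2, 3]
`print(result1 is result2)` → prints True

Answer:
[6, 2, 3]
[6, 2, 3]
[6, 2, 3]
True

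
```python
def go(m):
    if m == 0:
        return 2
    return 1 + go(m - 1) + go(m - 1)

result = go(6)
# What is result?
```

go(m) = 1 + 2·go(m-1), go(0)=2. Closed form: (2+1)·2^6 - 1 = 191.

Answer: 191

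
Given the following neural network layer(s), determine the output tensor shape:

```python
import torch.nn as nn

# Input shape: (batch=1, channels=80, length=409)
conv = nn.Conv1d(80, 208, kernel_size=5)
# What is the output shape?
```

Input: (1, 80, 409) -> Output: (1, 208, 405)

Answer: (1, 208, 405)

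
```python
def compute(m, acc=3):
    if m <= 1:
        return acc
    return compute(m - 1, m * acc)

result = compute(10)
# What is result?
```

Accumulator trace (n, acc): (10, 3) -> (9, 30) -> (8, 270) -> (7, 2160) -> (6, 15120) -> (5, 90720) -> (4, 453600) -> (3, 1814400) -> (2, 5443200) -> (1, 10886400) -> return 10886400

Answer: 10886400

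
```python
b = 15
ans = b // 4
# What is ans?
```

Trace:
`b = 15` → b = 15
`ans = b // 4` → ans = 3
So ans = 3

Answer: 3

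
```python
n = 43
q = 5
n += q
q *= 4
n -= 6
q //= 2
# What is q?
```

Trace:
`n = 43` → n = 43
`q = 5` → q = 5
`n += q` → n = 48
`q *= 4` → q = 20
`n -= 6` → n = 42
`q //= 2` → q = 10
So q = 10

Answer: 10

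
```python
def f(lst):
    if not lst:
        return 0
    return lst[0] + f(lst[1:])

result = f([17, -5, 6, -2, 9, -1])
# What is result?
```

17 + (-5) + 6 + (-2) + 9 + (-1) + 0 = 24

Answer: 24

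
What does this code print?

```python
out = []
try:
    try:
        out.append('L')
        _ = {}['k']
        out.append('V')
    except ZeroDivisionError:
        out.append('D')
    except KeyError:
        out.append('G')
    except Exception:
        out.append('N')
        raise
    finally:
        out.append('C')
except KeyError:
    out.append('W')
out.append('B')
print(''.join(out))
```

Execution trace: 'L' (inner try body) → 'G' (inner except KeyError) → 'C' (inner finally) → 'B' (after the try/except). Output: LGCB

Answer: LGCB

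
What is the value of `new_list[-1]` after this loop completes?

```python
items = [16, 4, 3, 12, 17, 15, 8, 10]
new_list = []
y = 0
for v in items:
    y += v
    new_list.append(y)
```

Cumulative sum ends at 85
`new_list` takes the values: [] → [16] → [16, 20] → [16, 20, 23] → [16, 20, 23, 35] → [16, 20, 23, 35, 52] → [16, 20, 23, 35, 52, 67] → [16, 20, 23, 35, 52, 67, 75] → [16, 20, 23, 35, 52, 67, 75, 85]
So `new_list[-1]` = 85

Answer: 85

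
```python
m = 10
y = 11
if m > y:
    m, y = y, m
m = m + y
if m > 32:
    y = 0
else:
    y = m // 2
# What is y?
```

Trace:
`m = 10` → m = 10
`y = 11` → y = 11
`if m > y: ...` → m > y is False → no variable changes
`m = m + y` → m = 21
`if m > 32: ...` → m > 32 is False, take else branch → y = 10
So y = 10

Answer: 10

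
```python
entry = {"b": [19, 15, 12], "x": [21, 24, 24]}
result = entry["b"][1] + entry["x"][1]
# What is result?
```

Trace:
`entry = {"b": [19, 15, 12], "x": [21, 24, 24]}` → entry = {'b': [19, 15, 12], 'x': [21, 24, 24]}
`result = entry["b"][1] + entry["x"][1]` → result = 39
So result = 39

Answer: 39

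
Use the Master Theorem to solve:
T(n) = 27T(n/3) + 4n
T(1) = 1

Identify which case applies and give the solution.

a=27, b=3, f(n)=4n. log_3(27) = 3. Since c=1 < 3, Case 1 applies: T(n) = Θ(n^log_b(a)) = O(n^3).

Answer: O(n^3) - Case 1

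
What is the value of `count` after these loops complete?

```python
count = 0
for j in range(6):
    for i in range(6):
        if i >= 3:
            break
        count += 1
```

Inner breaks at 3, outer runs 6 times
`count` takes the values: 0 → 1 → 2 → 3 → 4 → 5 → 6 → 7 → 8 → 9 → 10 → 11 → 12 → 13 → 14 → 15 → 16 → 17 → 18

Answer: 18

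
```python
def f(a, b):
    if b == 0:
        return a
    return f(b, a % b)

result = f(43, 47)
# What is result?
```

f(43, 47) -> f(47, 43) -> f(43, 4) -> f(4, 3) -> f(3, 1) -> f(1, 0) -> 1

Answer: 1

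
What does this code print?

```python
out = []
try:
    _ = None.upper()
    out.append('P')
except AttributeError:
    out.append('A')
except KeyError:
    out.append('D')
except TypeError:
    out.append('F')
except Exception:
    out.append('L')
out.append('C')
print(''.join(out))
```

Execution trace: 'A' (except AttributeError) → 'C' (after the try/except). Output: AC

Answer: AC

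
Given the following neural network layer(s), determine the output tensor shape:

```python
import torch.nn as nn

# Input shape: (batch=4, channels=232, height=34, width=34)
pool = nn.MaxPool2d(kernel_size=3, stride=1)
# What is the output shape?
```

Input: (4, 232, 34, 34) -> Output: (4, 232, 32, 32)

Answer: (4, 232, 32, 32)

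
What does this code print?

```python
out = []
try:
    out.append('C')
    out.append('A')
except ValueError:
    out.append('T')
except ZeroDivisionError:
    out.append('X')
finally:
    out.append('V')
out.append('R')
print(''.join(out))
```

Execution trace: 'C' (try body) → 'A' (try body, no exception) → 'V' (finally) → 'R' (after the try/except). Output: CAVR

Answer: CAVR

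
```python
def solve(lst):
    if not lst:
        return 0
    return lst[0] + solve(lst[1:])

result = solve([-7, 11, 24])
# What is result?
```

(-7) + 11 + 24 + 0 = 28

Answer: 28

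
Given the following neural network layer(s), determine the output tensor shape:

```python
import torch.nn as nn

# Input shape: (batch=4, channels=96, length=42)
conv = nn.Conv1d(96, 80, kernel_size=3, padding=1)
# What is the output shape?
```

Input: (4, 96, 42) -> Output: (4, 80, 42)

Answer: (4, 80, 42)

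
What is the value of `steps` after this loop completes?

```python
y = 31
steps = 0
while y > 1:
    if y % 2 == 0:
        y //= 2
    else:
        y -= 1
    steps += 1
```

Steps to reduce 31 to 1
`steps` takes the values: 0 → 1 → 2 → 3 → 4 → 5 → 6 → 7 → 8

Answer: 8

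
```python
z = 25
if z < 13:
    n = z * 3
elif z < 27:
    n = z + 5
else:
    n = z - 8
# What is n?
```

Trace:
`z = 25` → z = 25
`if z < 13: ...` → z < 13 is False, z < 27 is True → n = 30
So n = 30

Answer: 30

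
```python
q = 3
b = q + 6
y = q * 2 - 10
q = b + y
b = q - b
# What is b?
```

Trace:
`q = 3` → q = 3
`b = q + 6` → b = 9
`y = q * 2 - 10` → y = -4
`q = b + y` → q = 5
`b = q - b` → b = -4
So b = -4

Answer: -4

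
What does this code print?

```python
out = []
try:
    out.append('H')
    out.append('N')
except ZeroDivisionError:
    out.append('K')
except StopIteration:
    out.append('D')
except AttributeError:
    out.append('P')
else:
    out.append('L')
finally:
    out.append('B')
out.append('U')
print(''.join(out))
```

Execution trace: 'H' (try body) → 'N' (try body, no exception) → 'L' (else) → 'B' (finally) → 'U' (after the try/except). Output: HNLBU

Answer: HNLBU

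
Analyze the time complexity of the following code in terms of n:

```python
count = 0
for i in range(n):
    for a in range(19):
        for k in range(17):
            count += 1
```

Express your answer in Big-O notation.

Each loop level contributes: n × 1 × 1. Multiplying the contributions gives O(n).

Answer: O(n)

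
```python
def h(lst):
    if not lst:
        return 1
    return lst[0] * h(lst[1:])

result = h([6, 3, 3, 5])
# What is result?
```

Product over [6, 3, 3, 5] = 6 * 3 * 3 * 5 = 270

Answer: 270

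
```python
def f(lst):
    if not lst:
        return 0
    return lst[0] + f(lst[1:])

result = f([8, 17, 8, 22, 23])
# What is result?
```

8 + 17 + 8 + 22 + 23 + 0 = 78

Answer: 78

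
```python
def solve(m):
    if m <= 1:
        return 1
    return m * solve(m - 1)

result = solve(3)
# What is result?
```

solve(3) = 3 * 2 * 1 = 6

Answer: 6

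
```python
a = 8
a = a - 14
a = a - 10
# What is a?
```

Trace:
`a = 8` → a = 8
`a = a - 14` → a = -6
`a = a - 10` → a = -16
So a = -16

Answer: -16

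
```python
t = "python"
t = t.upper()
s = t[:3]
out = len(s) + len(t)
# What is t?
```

Trace:
`t = "python"` → t = 'python'
`t = t.upper()` → t = 'PYTHON'
`s = t[:3]` → s = 'PYT'
`out = len(s) + len(t)` → out = 9
So t = 'PYTHON'

Answer: 'PYTHON'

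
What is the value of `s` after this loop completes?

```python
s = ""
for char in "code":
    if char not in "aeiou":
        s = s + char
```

Remove vowels from 'code'
`s` takes the values: "" → "c" → "cd"

Answer: "cd"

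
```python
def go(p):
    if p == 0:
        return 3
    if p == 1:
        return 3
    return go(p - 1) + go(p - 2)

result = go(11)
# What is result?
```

Build up from base cases: go(0)=3, go(1)=3, go(2)=6, go(3)=9, go(4)=15, go(5)=24, go(6)=39, ..., go(11)=432

Answer: 432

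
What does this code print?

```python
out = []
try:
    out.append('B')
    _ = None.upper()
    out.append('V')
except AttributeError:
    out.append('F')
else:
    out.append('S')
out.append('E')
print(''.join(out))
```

Execution trace: 'B' (try body) → 'F' (except AttributeError) → 'E' (after the try/except). Output: BFE

Answer: BFE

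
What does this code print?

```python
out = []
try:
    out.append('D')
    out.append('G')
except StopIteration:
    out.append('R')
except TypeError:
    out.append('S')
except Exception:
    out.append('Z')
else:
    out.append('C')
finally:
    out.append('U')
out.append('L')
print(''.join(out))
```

Execution trace: 'D' (try body) → 'G' (try body, no exception) → 'C' (else) → 'U' (finally) → 'L' (after the try/except). Output: DGCUL

Answer: DGCUL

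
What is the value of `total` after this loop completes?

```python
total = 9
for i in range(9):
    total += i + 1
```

Start at 9, add 1 to 9 = 54
`total` takes the values: 9 → 10 → 12 → 15 → 19 → 24 → 30 → 37 → 45 → 54

Answer: 54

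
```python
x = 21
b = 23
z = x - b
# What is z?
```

Trace:
`x = 21` → x = 21
`b = 23` → b = 23
`z = x - b` → z = -2
So z = -2

Answer: -2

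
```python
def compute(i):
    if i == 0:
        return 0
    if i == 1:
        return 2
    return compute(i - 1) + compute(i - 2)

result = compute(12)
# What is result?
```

Build up from base cases: compute(0)=0, compute(1)=2, compute(2)=2, compute(3)=4, compute(4)=6, compute(5)=10, compute(6)=16, ..., compute(12)=288

Answer: 288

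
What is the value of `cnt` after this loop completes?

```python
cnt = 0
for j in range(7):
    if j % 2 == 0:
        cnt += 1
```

Count numbers divisible by 2 in range(7)
`cnt` takes the values: 0 → 1 → 2 → 3 → 4

Answer: 4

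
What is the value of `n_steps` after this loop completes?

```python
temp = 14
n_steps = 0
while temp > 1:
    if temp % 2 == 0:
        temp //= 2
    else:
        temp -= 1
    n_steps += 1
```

Steps to reduce 14 to 1
`n_steps` takes the values: 0 → 1 → 2 → 3 → 4 → 5

Answer: 5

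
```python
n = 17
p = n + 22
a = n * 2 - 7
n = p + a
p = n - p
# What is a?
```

Trace:
`n = 17` → n = 17
`p = n + 22` → p = 39
`a = n * 2 - 7` → a = 27
`n = p + a` → n = 66
`p = n - p` → p = 27
So a = 27

Answer: 27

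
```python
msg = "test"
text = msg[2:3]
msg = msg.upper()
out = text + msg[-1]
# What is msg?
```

Trace:
`msg = "test"` → msg = 'test'
`text = msg[2:3]` → text = 's'
`msg = msg.upper()` → msg = 'TEST'
`out = text + msg[-1]` → out = 'sT'
So msg = 'TEST'

Answer: 'TEST'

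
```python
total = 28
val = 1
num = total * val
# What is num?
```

Trace:
`total = 28` → total = 28
`val = 1` → val = 1
`num = total * val` → num = 28
So num = 28

Answer: 28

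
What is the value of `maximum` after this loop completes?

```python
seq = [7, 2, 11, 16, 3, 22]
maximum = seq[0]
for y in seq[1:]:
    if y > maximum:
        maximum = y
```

Maximum of [7, 2, 11, 16, 3, 22]
`maximum` takes the values: 7 → 11 → 16 → 22

Answer: 22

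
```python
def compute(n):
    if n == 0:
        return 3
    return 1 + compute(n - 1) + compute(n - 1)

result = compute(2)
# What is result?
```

compute(n) = 1 + 2·compute(n-1), compute(0)=3. Closed form: (3+1)·2^2 - 1 = 15.

Answer: 15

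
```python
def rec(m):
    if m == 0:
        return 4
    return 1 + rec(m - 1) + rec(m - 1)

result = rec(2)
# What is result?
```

rec(m) = 1 + 2·rec(m-1), rec(0)=4. Closed form: (4+1)·2^2 - 1 = 19.

Answer: 19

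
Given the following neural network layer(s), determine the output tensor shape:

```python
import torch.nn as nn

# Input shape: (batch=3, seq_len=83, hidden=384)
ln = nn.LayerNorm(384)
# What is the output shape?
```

Input: (3, 83, 384) -> Output: (3, 83, 384)

Answer: (3, 83, 384)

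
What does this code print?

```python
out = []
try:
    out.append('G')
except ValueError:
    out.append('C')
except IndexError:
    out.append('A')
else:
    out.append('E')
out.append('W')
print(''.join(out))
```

Execution trace: 'G' (try body, no exception) → 'E' (else) → 'W' (after the try/except). Output: GEW

Answer: GEW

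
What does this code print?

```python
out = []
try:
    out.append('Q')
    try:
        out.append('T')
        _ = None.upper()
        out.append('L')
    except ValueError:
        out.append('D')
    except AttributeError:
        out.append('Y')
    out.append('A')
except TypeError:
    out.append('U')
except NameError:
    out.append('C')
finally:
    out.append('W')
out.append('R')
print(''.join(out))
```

Execution trace: 'Q' (try body) → 'T' (inner try body) → 'Y' (inner except AttributeError) → 'A' (try body, no exception) → 'W' (finally) → 'R' (after the try/except). Output: QTYAWR

Answer: QTYAWR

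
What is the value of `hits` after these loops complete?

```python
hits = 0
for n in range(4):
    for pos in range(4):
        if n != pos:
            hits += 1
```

4² - 4 (exclude diagonal)
`hits` takes the values: 0 → 1 → 2 → 3 → 4 → 5 → 6 → 7 → 8 → 9 → 10 → 11 → 12

Answer: 12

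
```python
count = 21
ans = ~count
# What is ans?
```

Trace:
`count = 21` → count = 21
`ans = ~count` → ans = -22
So ans = -22

Answer: -22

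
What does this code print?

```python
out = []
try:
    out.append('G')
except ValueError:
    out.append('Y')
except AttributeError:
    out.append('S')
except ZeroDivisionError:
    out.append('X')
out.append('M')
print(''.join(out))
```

Execution trace: 'G' (try body, no exception) → 'M' (after the try/except). Output: GM

Answer: GM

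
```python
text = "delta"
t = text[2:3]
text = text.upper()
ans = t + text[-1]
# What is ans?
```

Trace:
`text = "delta"` → text = 'delta'
`t = text[2:3]` → t = 'l'
`text = text.upper()` → text = 'DELTA'
`ans = t + text[-1]` → ans = 'lA'
So ans = 'lA'

Answer: 'lA'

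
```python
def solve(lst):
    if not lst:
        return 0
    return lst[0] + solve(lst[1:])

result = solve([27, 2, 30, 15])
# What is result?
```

27 + 2 + 30 + 15 + 0 = 74

Answer: 74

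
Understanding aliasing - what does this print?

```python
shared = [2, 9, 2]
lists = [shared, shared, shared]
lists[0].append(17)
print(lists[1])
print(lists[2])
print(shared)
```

Key concept: list of same reference.
Step by step:
`shared = [2, 9, 2]` → shared = [2, 9, 2]
`lists = [shared, shared, shared]` → lists = [[2, 9, 2], [2, 9, 2], [2, 9, 2]]
`lists[0].append(17)` → shared = [2, 9, 2, 17]; lists = [[2, 9, 2, 17], [2, 9, 2, 17], [2, 9, 2, 17]]
`print(lists[1])` → prints [2, 9, 2, 17]
`print(lists[2])` → prints [2, 9, 2, 17]
`print(shared)` → prints [2, 9, 2, 17]

Answer:
[2, 9, 2, 17]
[2, 9, 2, 17]
[2, 9, 2, 17]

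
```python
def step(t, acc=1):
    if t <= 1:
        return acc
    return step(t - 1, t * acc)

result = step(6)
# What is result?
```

Accumulator trace (n, acc): (6, 1) -> (5, 6) -> (4, 30) -> (3, 120) -> (2, 360) -> (1, 720) -> return 720

Answer: 720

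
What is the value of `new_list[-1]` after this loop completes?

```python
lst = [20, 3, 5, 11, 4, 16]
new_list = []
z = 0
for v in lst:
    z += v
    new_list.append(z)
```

Cumulative sum ends at 59
`new_list` takes the values: [] → [20] → [20, 23] → [20, 23, 28] → [20, 23, 28, 39] → [20, 23, 28, 39, 43] → [20, 23, 28, 39, 43, 59]
So `new_list[-1]` = 59

Answer: 59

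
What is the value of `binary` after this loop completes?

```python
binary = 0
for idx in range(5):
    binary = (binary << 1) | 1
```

Build 5 consecutive 1-bits: 0b11111
`binary` takes the values: 0 → 1 → 3 → 7 → 15 → 31

Answer: 31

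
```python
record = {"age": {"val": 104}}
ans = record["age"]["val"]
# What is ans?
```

Trace:
`record = {"age": {"val": 104}}` → record = {'age': {'val': 104}}
`ans = record["age"]["val"]` → ans = 104
So ans = 104

Answer: 104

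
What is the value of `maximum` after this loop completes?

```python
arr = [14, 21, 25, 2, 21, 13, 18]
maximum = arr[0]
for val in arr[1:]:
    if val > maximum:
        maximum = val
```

Maximum of [14, 21, 25, 2, 21, 13, 18]
`maximum` takes the values: 14 → 21 → 25

Answer: 25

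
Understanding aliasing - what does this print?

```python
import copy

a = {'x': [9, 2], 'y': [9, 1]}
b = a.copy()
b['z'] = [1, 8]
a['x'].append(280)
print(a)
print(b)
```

Key concept: shallow copy of dict with mutable values.
Step by step:
`a = {'x': [9, 2], 'y': [9, 1]}` → a = {'x': [9, 2], 'y': [9, 1]}
`b = a.copy()` → b = {'x': [9, 2], 'y': [9, 1]}
`b['z'] = [1, 8]` → b = {'x': [9, 2], 'y': [9, 1], 'z': [1, 8]}
`a['x'].append(280)` → a = {'x': [9, 2, 280], 'y': [9, 1]}; b = {'x': [9, 2, 280], 'y': [9, 1], 'z': [1, 8]}
`print(a)` → prints {'x': [9, 2, 280], 'y': [9, 1]}
`print(b)` → prints {'x': [9, 2, 280], 'y': [9, 1], 'z': [1, 8]}

Answer:
{'x': [9, 2, 280], 'y': [9, 1]}
{'x': [9, 2, 280], 'y': [9, 1], 'z': [1, 8]}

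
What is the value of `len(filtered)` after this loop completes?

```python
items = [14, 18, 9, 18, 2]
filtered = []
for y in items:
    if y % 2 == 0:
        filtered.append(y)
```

Count even numbers in [14, 18, 9, 18, 2]
`filtered` takes the values: [] → [14] → [14, 18] → [14, 18, 18] → [14, 18, 18, 2]
So `len(filtered)` = 4

Answer: 4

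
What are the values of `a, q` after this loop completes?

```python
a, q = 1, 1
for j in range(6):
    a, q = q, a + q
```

Fibonacci: after 6 iterations
`a, q` takes the values: (1, 1) → (1, 2) → (2, 3) → (3, 5) → (5, 8) → (8, 13) → (13, 21)

Answer: 13, 21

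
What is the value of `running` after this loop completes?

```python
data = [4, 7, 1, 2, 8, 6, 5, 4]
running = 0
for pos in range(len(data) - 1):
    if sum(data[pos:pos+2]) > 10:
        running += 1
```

Count windows with sum > 10
`running` takes the values: 0 → 1 → 2 → 3

Answer: 3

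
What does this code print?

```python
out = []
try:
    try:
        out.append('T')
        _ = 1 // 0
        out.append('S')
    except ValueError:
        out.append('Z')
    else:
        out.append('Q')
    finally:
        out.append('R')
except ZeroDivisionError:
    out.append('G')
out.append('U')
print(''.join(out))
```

Execution trace: 'T' (try body) → 'R' (finally) → 'G' (outer except ZeroDivisionError) → 'U' (after the try/except). Output: TRGU

Answer: TRGU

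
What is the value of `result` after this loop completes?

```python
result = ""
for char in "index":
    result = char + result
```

Reverse 'index'
`result` takes the values: "" → "i" → "ni" → "dni" → "edni" → "xedni"

Answer: "xedni"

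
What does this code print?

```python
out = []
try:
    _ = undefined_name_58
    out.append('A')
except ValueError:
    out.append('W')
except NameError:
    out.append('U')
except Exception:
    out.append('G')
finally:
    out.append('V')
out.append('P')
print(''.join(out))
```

Execution trace: 'U' (except NameError) → 'V' (finally) → 'P' (after the try/except). Output: UVP

Answer: UVP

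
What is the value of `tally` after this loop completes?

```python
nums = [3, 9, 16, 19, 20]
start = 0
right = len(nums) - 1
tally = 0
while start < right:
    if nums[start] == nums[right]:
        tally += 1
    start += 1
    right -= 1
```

Count matching pairs from ends
`tally` takes the values: 0

Answer: 0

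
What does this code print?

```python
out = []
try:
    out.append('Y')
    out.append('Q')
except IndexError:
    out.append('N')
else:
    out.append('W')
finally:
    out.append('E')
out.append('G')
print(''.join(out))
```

Execution trace: 'Y' (try body) → 'Q' (try body, no exception) → 'W' (else) → 'E' (finally) → 'G' (after the try/except). Output: YQWEG

Answer: YQWEG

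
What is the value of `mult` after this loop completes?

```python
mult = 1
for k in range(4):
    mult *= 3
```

3^4 = 81
`mult` takes the values: 1 → 3 → 9 → 27 → 81

Answer: 81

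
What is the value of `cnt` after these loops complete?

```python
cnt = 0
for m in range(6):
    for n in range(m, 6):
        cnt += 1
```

Upper triangle: 6 + 5 + ... + 1
`cnt` takes the values: 0 → 1 → 2 → 3 → 4 → 5 → 6 → 7 → 8 → 9 → 10 → 11 → 12 → 13 → 14 → 15 → 16 → 17 → 18 → 19 → 20 → 21

Answer: 21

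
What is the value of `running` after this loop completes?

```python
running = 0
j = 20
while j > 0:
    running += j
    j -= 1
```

Sum 20 down to 1
`running` takes the values: 0 → 20 → 39 → 57 → 74 → 90 → 105 → 119 → 132 → 144 → 155 → 165 → 174 → 182 → 189 → 195 → 200 → 204 → 207 → 209 → 210

Answer: 210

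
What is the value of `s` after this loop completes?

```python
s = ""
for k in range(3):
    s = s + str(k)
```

Concatenate digits 0 to 2
`s` takes the values: "" → "0" → "01" → "012"

Answer: "012"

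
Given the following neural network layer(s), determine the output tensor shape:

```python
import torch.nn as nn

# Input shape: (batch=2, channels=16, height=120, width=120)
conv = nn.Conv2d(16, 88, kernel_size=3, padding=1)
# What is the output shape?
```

Input: (2, 16, 120, 120) -> Output: (2, 88, 120, 120)

Answer: (2, 88, 120, 120)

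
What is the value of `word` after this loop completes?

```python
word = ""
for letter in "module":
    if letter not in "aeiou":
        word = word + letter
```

Remove vowels from 'module'
`word` takes the values: "" → "m" → "md" → "mdl"

Answer: "mdl"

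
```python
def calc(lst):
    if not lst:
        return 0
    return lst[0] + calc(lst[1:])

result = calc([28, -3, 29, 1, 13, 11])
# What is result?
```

28 + (-3) + 29 + 1 + 13 + 11 + 0 = 79

Answer: 79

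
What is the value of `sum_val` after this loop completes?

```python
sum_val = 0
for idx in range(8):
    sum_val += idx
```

Sum of 0 to 7 = 28
`sum_val` takes the values: 0 → 1 → 3 → 6 → 10 → 15 → 21 → 28

Answer: 28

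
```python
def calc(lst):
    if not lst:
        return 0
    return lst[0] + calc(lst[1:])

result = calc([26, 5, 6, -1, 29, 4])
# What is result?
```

26 + 5 + 6 + (-1) + 29 + 4 + 0 = 69

Answer: 69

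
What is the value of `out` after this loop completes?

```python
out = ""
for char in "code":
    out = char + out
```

Reverse 'code'
`out` takes the values: "" → "c" → "oc" → "doc" → "edoc"

Answer: "edoc"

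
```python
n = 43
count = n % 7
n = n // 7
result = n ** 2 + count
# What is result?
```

Trace:
`n = 43` → n = 43
`count = n % 7` → count = 1
`n = n // 7` → n = 6
`result = n ** 2 + count` → result = 37
So result = 37

Answer: 37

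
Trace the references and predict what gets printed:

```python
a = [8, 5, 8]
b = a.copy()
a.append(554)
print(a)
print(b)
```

Key concept: list.copy() creates independent copy.
Step by step:
`a = [8, 5, 8]` → a = [8, 5, 8]
`b = a.copy()` → b = [8, 5, 8]
`a.append(554)` → a = [8, 5, 8, 554]
`print(a)` → prints [8, 5, 8, 554]
`print(b)` → prints [8, 5, 8]

Answer:
[8, 5, 8, 554]
[8, 5, 8]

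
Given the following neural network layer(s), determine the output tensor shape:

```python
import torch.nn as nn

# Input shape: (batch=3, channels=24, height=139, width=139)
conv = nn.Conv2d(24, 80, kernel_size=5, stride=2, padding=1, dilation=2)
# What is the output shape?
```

Input: (3, 24, 139, 139) -> Output: (3, 80, 67, 67)

Answer: (3, 80, 67, 67)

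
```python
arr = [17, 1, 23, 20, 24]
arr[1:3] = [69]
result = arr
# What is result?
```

Trace:
`arr = [17, 1, 23, 20, 24]` → arr = [17, 1, 23, 20, 24]
`arr[1:3] = [69]` → arr = [17, 69, 20, 24]
`result = arr` → result = [17, 69, 20, 24]
So result = [17, 69, 20, 24]

Answer: [17, 69, 20, 24]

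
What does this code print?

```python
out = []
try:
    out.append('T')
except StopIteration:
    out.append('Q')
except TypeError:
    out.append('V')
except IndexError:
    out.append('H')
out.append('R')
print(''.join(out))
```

Execution trace: 'T' (try body, no exception) → 'R' (after the try/except). Output: TR

Answer: TR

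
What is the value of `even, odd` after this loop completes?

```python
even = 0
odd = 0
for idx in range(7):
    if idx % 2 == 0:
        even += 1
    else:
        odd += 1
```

Count evens and odds in range(7)
`even, odd` takes the values: (0, 0) → (1, 0) → (1, 1) → (2, 1) → (2, 2) → (3, 2) → (3, 3) → (4, 3)

Answer: 4, 3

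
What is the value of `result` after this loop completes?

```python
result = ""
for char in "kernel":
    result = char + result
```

Reverse 'kernel'
`result` takes the values: "" → "k" → "ek" → "rek" → "nrek" → "enrek" → "lenrek"

Answer: "lenrek"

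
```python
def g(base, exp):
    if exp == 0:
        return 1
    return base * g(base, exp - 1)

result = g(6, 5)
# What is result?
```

g(6, 5) = 6 * 6 * 6 * 6 * 6 = 7776

Answer: 7776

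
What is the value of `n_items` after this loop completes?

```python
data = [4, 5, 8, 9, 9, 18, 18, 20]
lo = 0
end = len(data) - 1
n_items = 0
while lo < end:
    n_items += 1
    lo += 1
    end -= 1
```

Iterations until pointers meet (list length 8)
`n_items` takes the values: 0 → 1 → 2 → 3 → 4

Answer: 4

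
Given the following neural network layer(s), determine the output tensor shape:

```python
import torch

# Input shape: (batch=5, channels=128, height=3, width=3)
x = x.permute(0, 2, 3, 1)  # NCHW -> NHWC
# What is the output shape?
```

Input: (5, 128, 3, 3) -> Output: (5, 3, 3, 128)

Answer: (5, 3, 3, 128)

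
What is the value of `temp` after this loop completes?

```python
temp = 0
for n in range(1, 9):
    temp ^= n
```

XOR of 1 to 8
`temp` takes the values: 0 → 1 → 3 → 0 → 4 → 1 → 7 → 0 → 8

Answer: 8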